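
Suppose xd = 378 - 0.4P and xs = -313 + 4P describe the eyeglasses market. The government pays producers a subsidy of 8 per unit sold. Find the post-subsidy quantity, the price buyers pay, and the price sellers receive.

x' = 3499/11; buyers pay 3295/22; sellers receive 3471/22

Pre-subsidy: 378 - 0.4P = -313 + 4P gives P* = 3455/22, x* = 3467/11.
With the subsidy, sellers receive Ps = Pb + 8 for each unit, where Pb is the price buyers pay.
Supply in terms of Pb becomes xs = -313 + 4(Pb + 8) = -281 + 4Pb. Setting this equal to demand: 378 - 0.4Pb = -281 + 4Pb, so Pb = 3295/22.
Sellers receive Ps = 3295/22 + 8 = 3471/22; x' = 378 − 0.4·(3295/22) = 3499/11.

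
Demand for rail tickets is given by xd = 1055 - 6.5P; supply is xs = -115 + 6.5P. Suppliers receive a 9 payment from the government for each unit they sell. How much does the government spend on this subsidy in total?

Pre-subsidy: 1055 - 6.5P = -115 + 6.5P gives P* = 90, x* = 470.
With the subsidy, sellers receive Ps = Pb + 9 for each unit, where Pb is the price buyers pay.
Supply in terms of Pb becomes xs = -115 + 6.5(Pb + 9) = -56.5 + 6.5Pb. Setting this equal to demand: 1055 - 6.5Pb = -56.5 + 6.5Pb, so Pb = 85.5.
Sellers receive Ps = 85.5 + 9 = 94.5; x' = 1055 − 6.5·85.5 = 499.25.
Government outlay = subsidy × quantity = 9 × 499.25 = 4493.25.

Government cost = 4493.25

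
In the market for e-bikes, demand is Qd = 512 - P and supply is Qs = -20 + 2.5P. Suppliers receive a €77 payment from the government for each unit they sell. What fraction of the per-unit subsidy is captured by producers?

Producer share = 2/7

Pre-subsidy: 512 - P = -20 + 2.5P gives P* = 152, Q* = 360.
With the subsidy, sellers receive Ps = Pb + 77 for each unit, where Pb is the price buyers pay.
Supply in terms of Pb becomes Qs = -20 + 2.5(Pb + 77) = 172.5 + 2.5Pb. Setting this equal to demand: 512 - Pb = 172.5 + 2.5Pb, so Pb = 97.
Sellers receive Ps = 97 + 77 = 174; Q' = 512 − 1·97 = 415.
Buyers' price falls by P* − Pb = 152 − 97 = 55; sellers' price rises by Ps − P* = 174 − 152 = 22.
So producers capture 22/77 = 2/7 of each unit of subsidy.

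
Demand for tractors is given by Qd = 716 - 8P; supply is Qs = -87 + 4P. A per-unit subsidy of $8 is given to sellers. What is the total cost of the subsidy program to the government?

Government cost = $1616

Pre-subsidy: 716 - 8P = -87 + 4P gives P* = 803/12, Q* = 542/3.
With the subsidy, sellers receive Ps = Pb + 8 for each unit, where Pb is the price buyers pay.
Supply in terms of Pb becomes Qs = -87 + 4(Pb + 8) = -55 + 4Pb. Setting this equal to demand: 716 - 8Pb = -55 + 4Pb, so Pb = 64.25.
Sellers receive Ps = 64.25 + 8 = 72.25; Q' = 716 − 8·64.25 = 202.
Government outlay = subsidy × quantity = 8 × 202 = 1616.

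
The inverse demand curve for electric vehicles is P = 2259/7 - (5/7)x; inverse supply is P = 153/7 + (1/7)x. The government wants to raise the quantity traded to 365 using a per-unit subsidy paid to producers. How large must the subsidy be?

Required subsidy s = 12 per unit

At x = 365, from the demand curve buyers pay Pb = 2259/7 − (5/7)·365 = 62; from the supply curve sellers need Ps = 153/7 + (1/7)·365 = 74.
The subsidy must fill the gap: s = Ps − Pb = 74 − 62 = 12.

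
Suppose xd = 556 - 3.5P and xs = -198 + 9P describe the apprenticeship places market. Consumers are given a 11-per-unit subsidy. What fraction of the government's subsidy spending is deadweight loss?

Pre-subsidy: 556 - 3.5P = -198 + 9P gives P* = 60.32, x* = 344.88.
With the rebate, buyers effectively pay Pb = Ps − 11, where Ps is the price sellers receive.
Demand in terms of Ps becomes xd = 556 − 3.5(Ps − 11) = 594.5 - 3.5Ps. Setting this equal to supply: 594.5 - 3.5Ps = -198 + 9Ps, so Ps = 63.4.
Buyers pay Pb = 63.4 − 11 = 52.4; x' = -198 + 9·63.4 = 372.6.
ΔCS = ½(344.88 + 372.6)(60.32 − 52.4) = 2841.2208; ΔPS = ½(344.88 + 372.6)(63.4 − 60.32) = 1104.9192.
Government spending = 11 × 372.6 = 4098.6.
DWL = ½ × 11 × (372.6 − 344.88) = 152.46; fraction = 152.46 / 4098.6 = 77/2070.

DWL / government spending = 77/2070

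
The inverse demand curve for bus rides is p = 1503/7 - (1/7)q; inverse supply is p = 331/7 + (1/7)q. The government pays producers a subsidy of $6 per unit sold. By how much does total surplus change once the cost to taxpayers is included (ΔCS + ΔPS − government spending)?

Pre-subsidy: 1503/7 - (1/7)q = 331/7 + (1/7)q gives q* = 586 and p* = 131.
With the subsidy, sellers receive ps = pb + 6 for each unit, where pb is the price buyers pay.
On the curves, pb = 1503/7 - (1/7)q and ps = 331/7 + (1/7)q; the wedge ps − pb = 6 gives 331/7 + (1/7)q − (1503/7 - (1/7)q) = 6, so q' = 607.
Then pb = 1503/7 − (1/7)·607 = 128 and ps = 331/7 + (1/7)·607 = 134.
ΔCS = ½(586 + 607)(131 − 128) = 1789.5; ΔPS = ½(586 + 607)(134 − 131) = 1789.5.
Government spending = 6 × 607 = 3642.
Net change = 1789.5 + 1789.5 − 3642 = -63. The loss equals the DWL triangle ½·6·21.

Net change in total surplus = -$63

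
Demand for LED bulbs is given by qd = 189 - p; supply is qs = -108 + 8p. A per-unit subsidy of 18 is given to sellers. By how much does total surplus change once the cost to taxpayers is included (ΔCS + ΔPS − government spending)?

Pre-subsidy: 189 - p = -108 + 8p gives p* = 33, q* = 156.
With the subsidy, sellers receive ps = pb + 18 for each unit, where pb is the price buyers pay.
Supply in terms of pb becomes qs = -108 + 8(pb + 18) = 36 + 8pb. Setting this equal to demand: 189 - pb = 36 + 8pb, so pb = 17.
Sellers receive ps = 17 + 18 = 35; q' = 189 − 1·17 = 172.
ΔCS = ½(156 + 172)(33 − 17) = 2624; ΔPS = ½(156 + 172)(35 − 33) = 328.
Government spending = 18 × 172 = 3096.
Net change = 2624 + 328 − 3096 = -144. The loss equals the DWL triangle ½·18·16.

Net change in total surplus = -144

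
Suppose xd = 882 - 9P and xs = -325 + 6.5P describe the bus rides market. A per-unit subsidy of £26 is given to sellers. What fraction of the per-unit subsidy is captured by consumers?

Pre-subsidy: 882 - 9P = -325 + 6.5P gives P* = 2414/31, x* = 5616/31.
With the subsidy, sellers receive Ps = Pb + 26 for each unit, where Pb is the price buyers pay.
Supply in terms of Pb becomes xs = -325 + 6.5(Pb + 26) = -156 + 6.5Pb. Setting this equal to demand: 882 - 9Pb = -156 + 6.5Pb, so Pb = 2076/31.
Sellers receive Ps = 2076/31 + 26 = 2882/31; x' = 882 − 9·(2076/31) = 8658/31.
Buyers' price falls by P* − Pb = 2414/31 − 2076/31 = 338/31; sellers' price rises by Ps − P* = 2882/31 − 2414/31 = 468/31.
So consumers capture (338/31)/26 = 13/31 of each unit of subsidy.

Consumer share = 13/31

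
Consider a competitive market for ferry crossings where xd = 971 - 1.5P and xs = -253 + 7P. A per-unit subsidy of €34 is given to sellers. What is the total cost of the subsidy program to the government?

Pre-subsidy: 971 - 1.5P = -253 + 7P gives P* = 144, x* = 755.
With the subsidy, sellers receive Ps = Pb + 34 for each unit, where Pb is the price buyers pay.
Supply in terms of Pb becomes xs = -253 + 7(Pb + 34) = -15 + 7Pb. Setting this equal to demand: 971 - 1.5Pb = -15 + 7Pb, so Pb = 116.
Sellers receive Ps = 116 + 34 = 150; x' = 971 − 1.5·116 = 797.
Government outlay = subsidy × quantity = 34 × 797 = 27098.

Government cost = €27098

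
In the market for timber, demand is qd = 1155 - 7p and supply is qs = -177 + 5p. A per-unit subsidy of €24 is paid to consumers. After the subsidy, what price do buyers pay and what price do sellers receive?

Pre-subsidy: 1155 - 7p = -177 + 5p gives p* = 111, q* = 378.
With the rebate, buyers effectively pay pb = ps − 24, where ps is the price sellers receive.
Demand in terms of ps becomes qd = 1155 − 7(ps − 24) = 1323 - 7ps. Setting this equal to supply: 1323 - 7ps = -177 + 5ps, so ps = 125.
Buyers pay pb = 125 − 24 = 101; q' = -177 + 5·125 = 448.

Buyers pay €101; sellers receive €125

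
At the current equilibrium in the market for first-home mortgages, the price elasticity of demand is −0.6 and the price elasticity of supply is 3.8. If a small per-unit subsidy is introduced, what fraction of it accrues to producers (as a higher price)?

Producer share = 3/22

For a small subsidy around the equilibrium, the benefit split depends on the relative slopes, which at a point are proportional to the elasticities.
Buyer share = εs/(εs + |εd|) = 3.8/(3.8 + 0.6) = 19/22; seller share = |εd|/(εs + |εd|) = 3/22.
So producers capture 3/22 of the subsidy.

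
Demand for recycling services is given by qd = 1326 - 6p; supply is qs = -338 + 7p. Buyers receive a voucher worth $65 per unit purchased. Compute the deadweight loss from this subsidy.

Deadweight loss = $6825

Pre-subsidy: 1326 - 6p = -338 + 7p gives p* = 128, q* = 558.
With the rebate, buyers effectively pay pb = ps − 65, where ps is the price sellers receive.
Demand in terms of ps becomes qd = 1326 − 6(ps − 65) = 1716 - 6ps. Setting this equal to supply: 1716 - 6ps = -338 + 7ps, so ps = 158.
Buyers pay pb = 158 − 65 = 93; q' = -338 + 7·158 = 768.
The subsidy expands output by 768 − 558 = 210 past the efficient level; on those units the gap between marginal cost and willingness to pay runs from 0 up to 65.
DWL = ½ × 65 × 210 = 6825.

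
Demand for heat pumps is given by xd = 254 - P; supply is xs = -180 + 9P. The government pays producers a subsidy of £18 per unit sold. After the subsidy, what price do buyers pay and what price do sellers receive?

Pre-subsidy: 254 - P = -180 + 9P gives P* = 43.4, x* = 210.6.
With the subsidy, sellers receive Ps = Pb + 18 for each unit, where Pb is the price buyers pay.
Supply in terms of Pb becomes xs = -180 + 9(Pb + 18) = -18 + 9Pb. Setting this equal to demand: 254 - Pb = -18 + 9Pb, so Pb = 27.2.
Sellers receive Ps = 27.2 + 18 = 45.2; x' = 254 − 1·27.2 = 226.8.

Buyers pay £27.2; sellers receive £45.2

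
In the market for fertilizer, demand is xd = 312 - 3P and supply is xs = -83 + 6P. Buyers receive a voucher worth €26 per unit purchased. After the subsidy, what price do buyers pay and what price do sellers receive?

Pre-subsidy: 312 - 3P = -83 + 6P gives P* = 395/9, x* = 541/3.
With the rebate, buyers effectively pay Pb = Ps − 26, where Ps is the price sellers receive.
Demand in terms of Ps becomes xd = 312 − 3(Ps − 26) = 390 - 3Ps. Setting this equal to supply: 390 - 3Ps = -83 + 6Ps, so Ps = 473/9.
Buyers pay Pb = 473/9 − 26 = 239/9; x' = -83 + 6·(473/9) = 697/3.

Buyers pay 239/9; sellers receive 473/9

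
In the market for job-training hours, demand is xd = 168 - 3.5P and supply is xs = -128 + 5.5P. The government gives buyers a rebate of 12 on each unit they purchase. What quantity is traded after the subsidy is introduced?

x' = 707/9

Pre-subsidy: 168 - 3.5P = -128 + 5.5P gives P* = 296/9, x* = 476/9.
With the rebate, buyers effectively pay Pb = Ps − 12, where Ps is the price sellers receive.
Demand in terms of Ps becomes xd = 168 − 3.5(Ps − 12) = 210 - 3.5Ps. Setting this equal to supply: 210 - 3.5Ps = -128 + 5.5Ps, so Ps = 338/9.
Buyers pay Pb = 338/9 − 12 = 230/9; x' = -128 + 5.5·(338/9) = 707/9.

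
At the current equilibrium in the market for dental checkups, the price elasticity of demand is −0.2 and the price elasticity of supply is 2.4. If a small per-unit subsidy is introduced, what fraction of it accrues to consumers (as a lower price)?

For a small subsidy around the equilibrium, the benefit split depends on the relative slopes, which at a point are proportional to the elasticities.
Buyer share = εs/(εs + |εd|) = 2.4/(2.4 + 0.2) = 12/13; seller share = |εd|/(εs + |εd|) = 1/13.

Consumer share = 12/13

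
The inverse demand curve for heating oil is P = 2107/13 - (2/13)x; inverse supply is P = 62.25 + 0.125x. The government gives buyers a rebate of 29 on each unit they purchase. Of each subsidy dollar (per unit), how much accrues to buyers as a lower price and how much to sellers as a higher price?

Buyers gain 16 per unit; sellers gain 13 per unit

Pre-subsidy: 2107/13 - (2/13)x = 62.25 + 0.125x gives x* = 358 and P* = 107.
With the rebate, buyers effectively pay Pb = Ps − 29, where Ps is the price sellers receive.
On the curves, Pb = 2107/13 - (2/13)x and Ps = 62.25 + 0.125x; the wedge Ps − Pb = 29 gives 62.25 + 0.125x − (2107/13 - (2/13)x) = 29, so x' = 462.
Then Pb = 2107/13 − (2/13)·462 = 91 and Ps = 62.25 + 0.125·462 = 120.
Buyers' price falls by P* − Pb = 107 − 91 = 16; sellers' price rises by Ps − P* = 120 − 107 = 13.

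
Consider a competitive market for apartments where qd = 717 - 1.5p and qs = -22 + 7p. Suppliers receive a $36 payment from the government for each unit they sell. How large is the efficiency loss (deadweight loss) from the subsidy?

Deadweight loss = 13608/17

Pre-subsidy: 717 - 1.5p = -22 + 7p gives p* = 1478/17, q* = 9972/17.
With the subsidy, sellers receive ps = pb + 36 for each unit, where pb is the price buyers pay.
Supply in terms of pb becomes qs = -22 + 7(pb + 36) = 230 + 7pb. Setting this equal to demand: 717 - 1.5pb = 230 + 7pb, so pb = 974/17.
Sellers receive ps = 974/17 + 36 = 1586/17; q' = 717 − 1.5·(974/17) = 10728/17.
The subsidy expands output by 10728/17 − 9972/17 = 756/17 past the efficient level; on those units the gap between marginal cost and willingness to pay runs from 0 up to 36.
DWL = ½ × 36 × 756/17 = 13608/17.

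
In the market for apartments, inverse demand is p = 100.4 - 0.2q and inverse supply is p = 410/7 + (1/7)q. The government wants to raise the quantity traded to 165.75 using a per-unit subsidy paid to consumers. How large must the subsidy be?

At q = 165.75, from the demand curve buyers pay pb = 100.4 − 0.2·165.75 = 67.25; from the supply curve sellers need ps = 410/7 + (1/7)·165.75 = 82.25.
The subsidy must fill the gap: s = ps − pb = 82.25 − 67.25 = 15.

Required subsidy s = 15 per unit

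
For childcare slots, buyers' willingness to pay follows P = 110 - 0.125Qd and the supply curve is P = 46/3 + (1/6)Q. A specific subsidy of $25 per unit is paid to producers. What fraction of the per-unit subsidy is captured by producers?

Producer share = 4/7

Pre-subsidy: 110 - 0.125Q = 46/3 + (1/6)Q gives Q* = 2272/7 and P* = 486/7.
With the subsidy, sellers receive Ps = Pb + 25 for each unit, where Pb is the price buyers pay.
On the curves, Pb = 110 - 0.125Q and Ps = 46/3 + (1/6)Q; the wedge Ps − Pb = 25 gives 46/3 + (1/6)Q − (110 - 0.125Q) = 25, so Q' = 2872/7.
Then Pb = 110 − 0.125·(2872/7) = 411/7 and Ps = 46/3 + (1/6)·(2872/7) = 586/7.
Buyers' price falls by P* − Pb = 486/7 − 411/7 = 75/7; sellers' price rises by Ps − P* = 586/7 − 486/7 = 100/7.
So producers capture (100/7)/25 = 4/7 of each unit of subsidy.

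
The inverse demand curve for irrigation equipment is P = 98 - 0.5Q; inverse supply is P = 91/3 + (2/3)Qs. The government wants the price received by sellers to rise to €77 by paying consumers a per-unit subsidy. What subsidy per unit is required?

Required subsidy s = €14 per unit

At a seller price of 77, quantity supplied is -45.5 + 1.5·77 = 70.
Buyers absorb 70 only when they pay Pb = 98 − 0.5·70 = 63.
s = Ps − Pb = 77 − 63 = 14.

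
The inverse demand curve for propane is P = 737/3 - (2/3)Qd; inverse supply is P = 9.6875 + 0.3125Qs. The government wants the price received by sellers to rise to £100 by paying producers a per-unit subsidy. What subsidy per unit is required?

At a seller price of 100, quantity supplied is -31 + 3.2·100 = 289.
Buyers absorb 289 only when they pay Pb = 737/3 − (2/3)·289 = 53.
s = Ps − Pb = 100 − 53 = 47.

Required subsidy s = £47 per unit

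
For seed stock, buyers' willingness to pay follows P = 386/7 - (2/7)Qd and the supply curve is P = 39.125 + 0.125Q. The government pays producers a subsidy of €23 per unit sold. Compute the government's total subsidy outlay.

Pre-subsidy: 386/7 - (2/7)Q = 39.125 + 0.125Q gives Q* = 39 and P* = 44.
With the subsidy, sellers receive Ps = Pb + 23 for each unit, where Pb is the price buyers pay.
On the curves, Pb = 386/7 - (2/7)Q and Ps = 39.125 + 0.125Q; the wedge Ps − Pb = 23 gives 39.125 + 0.125Q − (386/7 - (2/7)Q) = 23, so Q' = 95.
Then Pb = 386/7 − (2/7)·95 = 28 and Ps = 39.125 + 0.125·95 = 51.
Government outlay = subsidy × quantity = 23 × 95 = 2185.

Government cost = €2185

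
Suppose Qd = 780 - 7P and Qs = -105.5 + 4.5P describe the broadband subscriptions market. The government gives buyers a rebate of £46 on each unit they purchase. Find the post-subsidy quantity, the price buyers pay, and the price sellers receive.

Q' = 367; buyers pay £59; sellers receive £105

Pre-subsidy: 780 - 7P = -105.5 + 4.5P gives P* = 77, Q* = 241.
With the rebate, buyers effectively pay Pb = Ps − 46, where Ps is the price sellers receive.
Demand in terms of Ps becomes Qd = 780 − 7(Ps − 46) = 1102 - 7Ps. Setting this equal to supply: 1102 - 7Ps = -105.5 + 4.5Ps, so Ps = 105.
Buyers pay Pb = 105 − 46 = 59; Q' = -105.5 + 4.5·105 = 367.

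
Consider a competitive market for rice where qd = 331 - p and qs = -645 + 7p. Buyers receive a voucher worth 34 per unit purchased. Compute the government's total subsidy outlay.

Pre-subsidy: 331 - p = -645 + 7p gives p* = 122, q* = 209.
With the rebate, buyers effectively pay pb = ps − 34, where ps is the price sellers receive.
Demand in terms of ps becomes qd = 331 − 1(ps − 34) = 365 - ps. Setting this equal to supply: 365 - ps = -645 + 7ps, so ps = 126.25.
Buyers pay pb = 126.25 − 34 = 92.25; q' = -645 + 7·126.25 = 238.75.
Government outlay = subsidy × quantity = 34 × 238.75 = 8117.5.

Government cost = 8117.5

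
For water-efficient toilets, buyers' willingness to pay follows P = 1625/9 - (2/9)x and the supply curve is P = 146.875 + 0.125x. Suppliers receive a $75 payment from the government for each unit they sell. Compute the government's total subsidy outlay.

Government cost = $23475

Pre-subsidy: 1625/9 - (2/9)x = 146.875 + 0.125x gives x* = 97 and P* = 159.
With the subsidy, sellers receive Ps = Pb + 75 for each unit, where Pb is the price buyers pay.
On the curves, Pb = 1625/9 - (2/9)x and Ps = 146.875 + 0.125x; the wedge Ps − Pb = 75 gives 146.875 + 0.125x − (1625/9 - (2/9)x) = 75, so x' = 313.
Then Pb = 1625/9 − (2/9)·313 = 111 and Ps = 146.875 + 0.125·313 = 186.
Government outlay = subsidy × quantity = 75 × 313 = 23475.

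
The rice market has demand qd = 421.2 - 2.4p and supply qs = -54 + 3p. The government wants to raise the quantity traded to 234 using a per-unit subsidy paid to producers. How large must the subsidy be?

Required subsidy s = 18 per unit

At q = 234, invert demand for the buyer price: pb = (421.2 − 234)/2.4 = 78; invert supply for the seller price: ps = (234 − (-54))/3 = 96.
The subsidy must fill the gap: s = ps − pb = 96 − 78 = 18.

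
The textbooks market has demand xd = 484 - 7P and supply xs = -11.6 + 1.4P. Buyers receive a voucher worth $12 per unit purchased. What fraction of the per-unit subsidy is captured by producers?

Producer share = 5/6

Pre-subsidy: 484 - 7P = -11.6 + 1.4P gives P* = 59, x* = 71.
With the rebate, buyers effectively pay Pb = Ps − 12, where Ps is the price sellers receive.
Demand in terms of Ps becomes xd = 484 − 7(Ps − 12) = 568 - 7Ps. Setting this equal to supply: 568 - 7Ps = -11.6 + 1.4Ps, so Ps = 69.
Buyers pay Pb = 69 − 12 = 57; x' = -11.6 + 1.4·69 = 85.
Buyers' price falls by P* − Pb = 59 − 57 = 2; sellers' price rises by Ps − P* = 69 − 59 = 10.
So producers capture 10/12 = 5/6 of each unit of subsidy.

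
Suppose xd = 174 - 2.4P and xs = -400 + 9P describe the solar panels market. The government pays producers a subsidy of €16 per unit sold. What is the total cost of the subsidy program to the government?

Government cost = 25376/19

Pre-subsidy: 174 - 2.4P = -400 + 9P gives P* = 2870/57, x* = 1010/19.
With the subsidy, sellers receive Ps = Pb + 16 for each unit, where Pb is the price buyers pay.
Supply in terms of Pb becomes xs = -400 + 9(Pb + 16) = -256 + 9Pb. Setting this equal to demand: 174 - 2.4Pb = -256 + 9Pb, so Pb = 2150/57.
Sellers receive Ps = 2150/57 + 16 = 3062/57; x' = 174 − 2.4·(2150/57) = 1586/19.
Government outlay = subsidy × quantity = 16 × 1586/19 = 25376/19.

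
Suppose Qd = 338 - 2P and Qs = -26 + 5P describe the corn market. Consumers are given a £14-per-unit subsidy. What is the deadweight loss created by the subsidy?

Deadweight loss = £140

Pre-subsidy: 338 - 2P = -26 + 5P gives P* = 52, Q* = 234.
With the rebate, buyers effectively pay Pb = Ps − 14, where Ps is the price sellers receive.
Demand in terms of Ps becomes Qd = 338 − 2(Ps − 14) = 366 - 2Ps. Setting this equal to supply: 366 - 2Ps = -26 + 5Ps, so Ps = 56.
Buyers pay Pb = 56 − 14 = 42; Q' = -26 + 5·56 = 254.
The subsidy expands output by 254 − 234 = 20 past the efficient level; on those units the gap between marginal cost and willingness to pay runs from 0 up to 14.
DWL = ½ × 14 × 20 = 140.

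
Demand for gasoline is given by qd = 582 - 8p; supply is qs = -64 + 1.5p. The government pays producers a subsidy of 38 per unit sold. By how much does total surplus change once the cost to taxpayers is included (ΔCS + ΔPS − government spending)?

Net change in total surplus = -912

Pre-subsidy: 582 - 8p = -64 + 1.5p gives p* = 68, q* = 38.
With the subsidy, sellers receive ps = pb + 38 for each unit, where pb is the price buyers pay.
Supply in terms of pb becomes qs = -64 + 1.5(pb + 38) = -7 + 1.5pb. Setting this equal to demand: 582 - 8pb = -7 + 1.5pb, so pb = 62.
Sellers receive ps = 62 + 38 = 100; q' = 582 − 8·62 = 86.
ΔCS = ½(38 + 86)(68 − 62) = 372; ΔPS = ½(38 + 86)(100 − 68) = 1984.
Government spending = 38 × 86 = 3268.
Net change = 372 + 1984 − 3268 = -912. The loss equals the DWL triangle ½·38·48.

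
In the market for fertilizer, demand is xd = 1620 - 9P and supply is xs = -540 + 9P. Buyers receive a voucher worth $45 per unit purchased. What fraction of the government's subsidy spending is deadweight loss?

Pre-subsidy: 1620 - 9P = -540 + 9P gives P* = 120, x* = 540.
With the rebate, buyers effectively pay Pb = Ps − 45, where Ps is the price sellers receive.
Demand in terms of Ps becomes xd = 1620 − 9(Ps − 45) = 2025 - 9Ps. Setting this equal to supply: 2025 - 9Ps = -540 + 9Ps, so Ps = 142.5.
Buyers pay Pb = 142.5 − 45 = 97.5; x' = -540 + 9·142.5 = 742.5.
ΔCS = ½(540 + 742.5)(120 − 97.5) = 14428.125; ΔPS = ½(540 + 742.5)(142.5 − 120) = 14428.125.
Government spending = 45 × 742.5 = 33412.5.
DWL = ½ × 45 × (742.5 − 540) = 4556.25; fraction = 4556.25 / 33412.5 = 3/22.

DWL / government spending = 3/22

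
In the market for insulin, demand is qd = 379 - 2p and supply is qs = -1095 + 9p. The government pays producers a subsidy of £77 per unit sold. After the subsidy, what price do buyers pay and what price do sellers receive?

Pre-subsidy: 379 - 2p = -1095 + 9p gives p* = 134, q* = 111.
With the subsidy, sellers receive ps = pb + 77 for each unit, where pb is the price buyers pay.
Supply in terms of pb becomes qs = -1095 + 9(pb + 77) = -402 + 9pb. Setting this equal to demand: 379 - 2pb = -402 + 9pb, so pb = 71.
Sellers receive ps = 71 + 77 = 148; q' = 379 − 2·71 = 237.

Buyers pay £71; sellers receive £148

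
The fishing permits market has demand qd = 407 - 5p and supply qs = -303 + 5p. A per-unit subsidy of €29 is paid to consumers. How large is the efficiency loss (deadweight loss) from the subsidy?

Pre-subsidy: 407 - 5p = -303 + 5p gives p* = 71, q* = 52.
With the rebate, buyers effectively pay pb = ps − 29, where ps is the price sellers receive.
Demand in terms of ps becomes qd = 407 − 5(ps − 29) = 552 - 5ps. Setting this equal to supply: 552 - 5ps = -303 + 5ps, so ps = 85.5.
Buyers pay pb = 85.5 − 29 = 56.5; q' = -303 + 5·85.5 = 124.5.
The subsidy expands output by 124.5 − 52 = 72.5 past the efficient level; on those units the gap between marginal cost and willingness to pay runs from 0 up to 29.
DWL = ½ × 29 × 72.5 = 1051.25.

Deadweight loss = €1051.25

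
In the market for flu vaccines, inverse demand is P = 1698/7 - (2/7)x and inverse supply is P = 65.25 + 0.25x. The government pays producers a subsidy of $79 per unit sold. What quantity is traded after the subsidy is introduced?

x' = 7177/15

Pre-subsidy: 1698/7 - (2/7)x = 65.25 + 0.25x gives x* = 331 and P* = 148.
With the subsidy, sellers receive Ps = Pb + 79 for each unit, where Pb is the price buyers pay.
On the curves, Pb = 1698/7 - (2/7)x and Ps = 65.25 + 0.25x; the wedge Ps − Pb = 79 gives 65.25 + 0.25x − (1698/7 - (2/7)x) = 79, so x' = 7177/15.
Then Pb = 1698/7 − (2/7)·(7177/15) = 1588/15 and Ps = 65.25 + 0.25·(7177/15) = 2773/15.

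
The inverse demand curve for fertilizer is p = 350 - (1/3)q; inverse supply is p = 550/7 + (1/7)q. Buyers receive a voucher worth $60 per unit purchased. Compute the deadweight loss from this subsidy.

Deadweight loss = $3780

Pre-subsidy: 350 - (1/3)q = 550/7 + (1/7)q gives q* = 570 and p* = 160.
With the rebate, buyers effectively pay pb = ps − 60, where ps is the price sellers receive.
On the curves, pb = 350 - (1/3)q and ps = 550/7 + (1/7)q; the wedge ps − pb = 60 gives 550/7 + (1/7)q − (350 - (1/3)q) = 60, so q' = 696.
Then pb = 350 − (1/3)·696 = 118 and ps = 550/7 + (1/7)·696 = 178.
The subsidy expands output by 696 − 570 = 126 past the efficient level; on those units the gap between marginal cost and willingness to pay runs from 0 up to 60.
DWL = ½ × 60 × 126 = 3780.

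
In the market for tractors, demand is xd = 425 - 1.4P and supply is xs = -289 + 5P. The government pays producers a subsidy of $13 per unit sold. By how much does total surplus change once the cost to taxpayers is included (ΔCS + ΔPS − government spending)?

Pre-subsidy: 425 - 1.4P = -289 + 5P gives P* = 111.5625, x* = 268.8125.
With the subsidy, sellers receive Ps = Pb + 13 for each unit, where Pb is the price buyers pay.
Supply in terms of Pb becomes xs = -289 + 5(Pb + 13) = -224 + 5Pb. Setting this equal to demand: 425 - 1.4Pb = -224 + 5Pb, so Pb = 101.40625.
Sellers receive Ps = 101.40625 + 13 = 114.40625; x' = 425 − 1.4·101.40625 = 283.03125.
ΔCS = ½(268.8125 + 283.03125)(111.5625 − 101.40625) = 2802.33154296875; ΔPS = ½(268.8125 + 283.03125)(114.40625 − 111.5625) = 784.65283203125.
Government spending = 13 × 283.03125 = 3679.40625.
Net change = 2802.33154296875 + 784.65283203125 − 3679.40625 = -92.421875. The loss equals the DWL triangle ½·13·14.21875.

Net change in total surplus = -$92.421875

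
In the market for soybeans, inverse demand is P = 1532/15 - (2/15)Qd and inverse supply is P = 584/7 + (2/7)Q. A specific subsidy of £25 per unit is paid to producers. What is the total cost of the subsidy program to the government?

Pre-subsidy: 1532/15 - (2/15)Q = 584/7 + (2/7)Q gives Q* = 491/11 and P* = 1058/11.
With the subsidy, sellers receive Ps = Pb + 25 for each unit, where Pb is the price buyers pay.
On the curves, Pb = 1532/15 - (2/15)Q and Ps = 584/7 + (2/7)Q; the wedge Ps − Pb = 25 gives 584/7 + (2/7)Q − (1532/15 - (2/15)Q) = 25, so Q' = 4589/44.
Then Pb = 1532/15 − (2/15)·(4589/44) = 1941/22 and Ps = 584/7 + (2/7)·(4589/44) = 2491/22.
Government outlay = subsidy × quantity = 25 × 4589/44 = 114725/44.

Government cost = 114725/44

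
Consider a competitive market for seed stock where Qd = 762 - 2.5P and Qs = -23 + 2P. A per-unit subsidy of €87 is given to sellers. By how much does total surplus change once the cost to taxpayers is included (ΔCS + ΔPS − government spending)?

Pre-subsidy: 762 - 2.5P = -23 + 2P gives P* = 1570/9, Q* = 2933/9.
With the subsidy, sellers receive Ps = Pb + 87 for each unit, where Pb is the price buyers pay.
Supply in terms of Pb becomes Qs = -23 + 2(Pb + 87) = 151 + 2Pb. Setting this equal to demand: 762 - 2.5Pb = 151 + 2Pb, so Pb = 1222/9.
Sellers receive Ps = 1222/9 + 87 = 2005/9; Q' = 762 − 2.5·(1222/9) = 3803/9.
ΔCS = ½(2933/9 + 3803/9)(1570/9 − 1222/9) = 390688/27; ΔPS = ½(2933/9 + 3803/9)(2005/9 − 1570/9) = 488360/27.
Government spending = 87 × 3803/9 = 110287/3.
Net change = 390688/27 + 488360/27 − 110287/3 = -4205. The loss equals the DWL triangle ½·87·290/3.

Net change in total surplus = -€4205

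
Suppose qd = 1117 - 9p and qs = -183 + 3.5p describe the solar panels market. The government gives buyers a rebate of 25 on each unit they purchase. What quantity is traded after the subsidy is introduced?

Pre-subsidy: 1117 - 9p = -183 + 3.5p gives p* = 104, q* = 181.
With the rebate, buyers effectively pay pb = ps − 25, where ps is the price sellers receive.
Demand in terms of ps becomes qd = 1117 − 9(ps − 25) = 1342 - 9ps. Setting this equal to supply: 1342 - 9ps = -183 + 3.5ps, so ps = 122.
Buyers pay pb = 122 − 25 = 97; q' = -183 + 3.5·122 = 244.

q' = 244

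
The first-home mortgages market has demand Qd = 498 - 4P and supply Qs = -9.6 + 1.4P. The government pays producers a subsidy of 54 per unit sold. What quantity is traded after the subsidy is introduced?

Pre-subsidy: 498 - 4P = -9.6 + 1.4P gives P* = 94, Q* = 122.
With the subsidy, sellers receive Ps = Pb + 54 for each unit, where Pb is the price buyers pay.
Supply in terms of Pb becomes Qs = -9.6 + 1.4(Pb + 54) = 66 + 1.4Pb. Setting this equal to demand: 498 - 4Pb = 66 + 1.4Pb, so Pb = 80.
Sellers receive Ps = 80 + 54 = 134; Q' = 498 − 4·80 = 178.

Q' = 178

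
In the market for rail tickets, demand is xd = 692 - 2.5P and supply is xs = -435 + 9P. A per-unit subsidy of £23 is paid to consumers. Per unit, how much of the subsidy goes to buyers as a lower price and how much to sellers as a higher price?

Buyers gain £18 per unit; sellers gain £5 per unit

Pre-subsidy: 692 - 2.5P = -435 + 9P gives P* = 98, x* = 447.
With the rebate, buyers effectively pay Pb = Ps − 23, where Ps is the price sellers receive.
Demand in terms of Ps becomes xd = 692 − 2.5(Ps − 23) = 749.5 - 2.5Ps. Setting this equal to supply: 749.5 - 2.5Ps = -435 + 9Ps, so Ps = 103.
Buyers pay Pb = 103 − 23 = 80; x' = -435 + 9·103 = 492.
Buyers' price falls by P* − Pb = 98 − 80 = 18; sellers' price rises by Ps − P* = 103 − 98 = 5.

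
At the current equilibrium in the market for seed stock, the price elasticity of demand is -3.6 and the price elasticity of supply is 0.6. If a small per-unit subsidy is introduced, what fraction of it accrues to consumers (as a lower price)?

Consumer share = 1/7

For a small subsidy around the equilibrium, the benefit split depends on the relative slopes, which at a point are proportional to the elasticities.
Buyer share = εs/(εs + |εd|) = 0.6/(0.6 + 3.6) = 1/7; seller share = |εd|/(εs + |εd|) = 6/7.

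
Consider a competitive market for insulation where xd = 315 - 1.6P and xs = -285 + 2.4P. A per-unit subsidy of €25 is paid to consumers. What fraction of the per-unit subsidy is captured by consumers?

Pre-subsidy: 315 - 1.6P = -285 + 2.4P gives P* = 150, x* = 75.
With the rebate, buyers effectively pay Pb = Ps − 25, where Ps is the price sellers receive.
Demand in terms of Ps becomes xd = 315 − 1.6(Ps − 25) = 355 - 1.6Ps. Setting this equal to supply: 355 - 1.6Ps = -285 + 2.4Ps, so Ps = 160.
Buyers pay Pb = 160 − 25 = 135; x' = -285 + 2.4·160 = 99.
Buyers' price falls by P* − Pb = 150 − 135 = 15; sellers' price rises by Ps − P* = 160 − 150 = 10.
So consumers capture 15/25 = 0.6 of each unit of subsidy.

Consumer share = 0.6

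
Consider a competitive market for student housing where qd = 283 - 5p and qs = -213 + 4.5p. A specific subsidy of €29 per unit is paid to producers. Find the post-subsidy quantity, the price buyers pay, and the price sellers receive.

Pre-subsidy: 283 - 5p = -213 + 4.5p gives p* = 992/19, q* = 417/19.
With the subsidy, sellers receive ps = pb + 29 for each unit, where pb is the price buyers pay.
Supply in terms of pb becomes qs = -213 + 4.5(pb + 29) = -82.5 + 4.5pb. Setting this equal to demand: 283 - 5pb = -82.5 + 4.5pb, so pb = 731/19.
Sellers receive ps = 731/19 + 29 = 1282/19; q' = 283 − 5·(731/19) = 1722/19.

q' = 1722/19; buyers pay 731/19; sellers receive 1282/19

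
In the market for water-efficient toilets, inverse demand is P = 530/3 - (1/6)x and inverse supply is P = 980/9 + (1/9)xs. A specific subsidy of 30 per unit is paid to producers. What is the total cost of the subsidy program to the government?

Pre-subsidy: 530/3 - (1/6)x = 980/9 + (1/9)x gives x* = 244 and P* = 136.
With the subsidy, sellers receive Ps = Pb + 30 for each unit, where Pb is the price buyers pay.
On the curves, Pb = 530/3 - (1/6)x and Ps = 980/9 + (1/9)x; the wedge Ps − Pb = 30 gives 980/9 + (1/9)x − (530/3 - (1/6)x) = 30, so x' = 352.
Then Pb = 530/3 − (1/6)·352 = 118 and Ps = 980/9 + (1/9)·352 = 148.
Government outlay = subsidy × quantity = 30 × 352 = 10560.

Government cost = 10560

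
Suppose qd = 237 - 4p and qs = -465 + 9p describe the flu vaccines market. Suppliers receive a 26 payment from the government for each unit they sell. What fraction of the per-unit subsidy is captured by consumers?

Consumer share = 9/13

Pre-subsidy: 237 - 4p = -465 + 9p gives p* = 54, q* = 21.
With the subsidy, sellers receive ps = pb + 26 for each unit, where pb is the price buyers pay.
Supply in terms of pb becomes qs = -465 + 9(pb + 26) = -231 + 9pb. Setting this equal to demand: 237 - 4pb = -231 + 9pb, so pb = 36.
Sellers receive ps = 36 + 26 = 62; q' = 237 − 4·36 = 93.
Buyers' price falls by p* − pb = 54 − 36 = 18; sellers' price rises by ps − p* = 62 − 54 = 8.
So consumers capture 18/26 = 9/13 of each unit of subsidy.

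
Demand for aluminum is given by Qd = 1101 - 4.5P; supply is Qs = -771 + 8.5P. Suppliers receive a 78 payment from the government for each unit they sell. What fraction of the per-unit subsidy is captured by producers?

Producer share = 9/26

Pre-subsidy: 1101 - 4.5P = -771 + 8.5P gives P* = 144, Q* = 453.
With the subsidy, sellers receive Ps = Pb + 78 for each unit, where Pb is the price buyers pay.
Supply in terms of Pb becomes Qs = -771 + 8.5(Pb + 78) = -108 + 8.5Pb. Setting this equal to demand: 1101 - 4.5Pb = -108 + 8.5Pb, so Pb = 93.
Sellers receive Ps = 93 + 78 = 171; Q' = 1101 − 4.5·93 = 682.5.
Buyers' price falls by P* − Pb = 144 − 93 = 51; sellers' price rises by Ps − P* = 171 − 144 = 27.
So producers capture 27/78 = 9/26 of each unit of subsidy.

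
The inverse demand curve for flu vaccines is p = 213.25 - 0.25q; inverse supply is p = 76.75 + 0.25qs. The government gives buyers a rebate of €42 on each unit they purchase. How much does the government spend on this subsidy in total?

Pre-subsidy: 213.25 - 0.25q = 76.75 + 0.25q gives q* = 273 and p* = 145.
With the rebate, buyers effectively pay pb = ps − 42, where ps is the price sellers receive.
On the curves, pb = 213.25 - 0.25q and ps = 76.75 + 0.25q; the wedge ps − pb = 42 gives 76.75 + 0.25q − (213.25 - 0.25q) = 42, so q' = 357.
Then pb = 213.25 − 0.25·357 = 124 and ps = 76.75 + 0.25·357 = 166.
Government outlay = subsidy × quantity = 42 × 357 = 14994.

Government cost = €14994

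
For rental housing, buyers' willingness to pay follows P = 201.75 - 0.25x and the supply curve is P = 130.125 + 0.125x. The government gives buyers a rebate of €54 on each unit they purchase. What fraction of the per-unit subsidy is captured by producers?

Producer share = 1/3

Pre-subsidy: 201.75 - 0.25x = 130.125 + 0.125x gives x* = 191 and P* = 154.
With the rebate, buyers effectively pay Pb = Ps − 54, where Ps is the price sellers receive.
On the curves, Pb = 201.75 - 0.25x and Ps = 130.125 + 0.125x; the wedge Ps − Pb = 54 gives 130.125 + 0.125x − (201.75 - 0.25x) = 54, so x' = 335.
Then Pb = 201.75 − 0.25·335 = 118 and Ps = 130.125 + 0.125·335 = 172.
Buyers' price falls by P* − Pb = 154 − 118 = 36; sellers' price rises by Ps − P* = 172 − 154 = 18.
So producers capture 18/54 = 1/3 of each unit of subsidy.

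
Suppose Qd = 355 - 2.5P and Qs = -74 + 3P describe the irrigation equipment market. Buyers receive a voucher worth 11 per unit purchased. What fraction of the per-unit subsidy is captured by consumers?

Pre-subsidy: 355 - 2.5P = -74 + 3P gives P* = 78, Q* = 160.
With the rebate, buyers effectively pay Pb = Ps − 11, where Ps is the price sellers receive.
Demand in terms of Ps becomes Qd = 355 − 2.5(Ps − 11) = 382.5 - 2.5Ps. Setting this equal to supply: 382.5 - 2.5Ps = -74 + 3Ps, so Ps = 83.
Buyers pay Pb = 83 − 11 = 72; Q' = -74 + 3·83 = 175.
Buyers' price falls by P* − Pb = 78 − 72 = 6; sellers' price rises by Ps − P* = 83 − 78 = 5.
So consumers capture 6/11 = 6/11 of each unit of subsidy.

Consumer share = 6/11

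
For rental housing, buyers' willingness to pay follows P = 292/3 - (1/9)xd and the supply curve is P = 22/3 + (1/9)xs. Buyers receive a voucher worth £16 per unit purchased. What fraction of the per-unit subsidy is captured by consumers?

Pre-subsidy: 292/3 - (1/9)x = 22/3 + (1/9)x gives x* = 405 and P* = 157/3.
With the rebate, buyers effectively pay Pb = Ps − 16, where Ps is the price sellers receive.
On the curves, Pb = 292/3 - (1/9)x and Ps = 22/3 + (1/9)x; the wedge Ps − Pb = 16 gives 22/3 + (1/9)x − (292/3 - (1/9)x) = 16, so x' = 477.
Then Pb = 292/3 − (1/9)·477 = 133/3 and Ps = 22/3 + (1/9)·477 = 181/3.
Buyers' price falls by P* − Pb = 157/3 − 133/3 = 8; sellers' price rises by Ps − P* = 181/3 − 157/3 = 8.
So consumers capture 8/16 = 0.5 of each unit of subsidy.

Consumer share = 0.5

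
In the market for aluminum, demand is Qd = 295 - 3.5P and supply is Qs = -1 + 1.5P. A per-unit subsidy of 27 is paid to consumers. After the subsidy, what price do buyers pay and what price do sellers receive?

Buyers pay 51.1; sellers receive 78.1

Pre-subsidy: 295 - 3.5P = -1 + 1.5P gives P* = 59.2, Q* = 87.8.
With the rebate, buyers effectively pay Pb = Ps − 27, where Ps is the price sellers receive.
Demand in terms of Ps becomes Qd = 295 − 3.5(Ps − 27) = 389.5 - 3.5Ps. Setting this equal to supply: 389.5 - 3.5Ps = -1 + 1.5Ps, so Ps = 78.1.
Buyers pay Pb = 78.1 − 27 = 51.1; Q' = -1 + 1.5·78.1 = 116.15.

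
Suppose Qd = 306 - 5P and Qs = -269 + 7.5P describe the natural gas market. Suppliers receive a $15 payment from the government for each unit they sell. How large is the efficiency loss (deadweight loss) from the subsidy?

Pre-subsidy: 306 - 5P = -269 + 7.5P gives P* = 46, Q* = 76.
With the subsidy, sellers receive Ps = Pb + 15 for each unit, where Pb is the price buyers pay.
Supply in terms of Pb becomes Qs = -269 + 7.5(Pb + 15) = -156.5 + 7.5Pb. Setting this equal to demand: 306 - 5Pb = -156.5 + 7.5Pb, so Pb = 37.
Sellers receive Ps = 37 + 15 = 52; Q' = 306 − 5·37 = 121.
The subsidy expands output by 121 − 76 = 45 past the efficient level; on those units the gap between marginal cost and willingness to pay runs from 0 up to 15.
DWL = ½ × 15 × 45 = 337.5.

Deadweight loss = $337.5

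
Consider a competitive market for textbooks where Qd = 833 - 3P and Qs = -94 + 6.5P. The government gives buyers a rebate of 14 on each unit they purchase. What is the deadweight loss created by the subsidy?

Deadweight loss = 3822/19

Pre-subsidy: 833 - 3P = -94 + 6.5P gives P* = 1854/19, Q* = 10265/19.
With the rebate, buyers effectively pay Pb = Ps − 14, where Ps is the price sellers receive.
Demand in terms of Ps becomes Qd = 833 − 3(Ps − 14) = 875 - 3Ps. Setting this equal to supply: 875 - 3Ps = -94 + 6.5Ps, so Ps = 102.
Buyers pay Pb = 102 − 14 = 88; Q' = -94 + 6.5·102 = 569.
The subsidy expands output by 569 − 10265/19 = 546/19 past the efficient level; on those units the gap between marginal cost and willingness to pay runs from 0 up to 14.
DWL = ½ × 14 × 546/19 = 3822/19.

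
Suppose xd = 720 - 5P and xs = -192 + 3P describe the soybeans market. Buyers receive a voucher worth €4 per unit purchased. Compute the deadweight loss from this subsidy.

Pre-subsidy: 720 - 5P = -192 + 3P gives P* = 114, x* = 150.
With the rebate, buyers effectively pay Pb = Ps − 4, where Ps is the price sellers receive.
Demand in terms of Ps becomes xd = 720 − 5(Ps − 4) = 740 - 5Ps. Setting this equal to supply: 740 - 5Ps = -192 + 3Ps, so Ps = 116.5.
Buyers pay Pb = 116.5 − 4 = 112.5; x' = -192 + 3·116.5 = 157.5.
The subsidy expands output by 157.5 − 150 = 7.5 past the efficient level; on those units the gap between marginal cost and willingness to pay runs from 0 up to 4.
DWL = ½ × 4 × 7.5 = 15.

Deadweight loss = €15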